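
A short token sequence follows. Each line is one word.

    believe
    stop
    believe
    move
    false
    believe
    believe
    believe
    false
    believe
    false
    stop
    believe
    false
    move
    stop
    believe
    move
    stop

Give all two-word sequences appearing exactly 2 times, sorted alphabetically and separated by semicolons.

believe believe; believe move; false believe; move stop

Bigram counts meeting the condition (exactly 2 times):
  believe believe: 2
  believe move: 2
  false believe: 2
  move stop: 2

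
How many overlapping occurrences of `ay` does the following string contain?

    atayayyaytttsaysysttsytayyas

Sliding a length-2 window over the 28 characters (27 positions):
  position 3–4: ay
  position 5–6: ay
  position 8–9: ay
  position 14–15: ay
  position 24–25: ay

5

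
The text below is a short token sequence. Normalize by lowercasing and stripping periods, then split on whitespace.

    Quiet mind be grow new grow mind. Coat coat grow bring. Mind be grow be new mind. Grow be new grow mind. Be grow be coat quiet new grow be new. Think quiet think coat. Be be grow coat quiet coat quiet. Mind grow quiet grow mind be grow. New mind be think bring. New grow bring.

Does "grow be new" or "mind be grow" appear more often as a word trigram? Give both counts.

"mind be grow" (4 vs 3)

"grow be new": 3 occurrences
"mind be grow": 4 occurrences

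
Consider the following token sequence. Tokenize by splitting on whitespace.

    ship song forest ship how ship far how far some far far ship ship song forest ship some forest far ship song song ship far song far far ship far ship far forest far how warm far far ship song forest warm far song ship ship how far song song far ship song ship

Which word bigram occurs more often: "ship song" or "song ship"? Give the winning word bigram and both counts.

"ship song" (5 vs 3)

"ship song": 5 occurrences
"song ship": 3 occurrences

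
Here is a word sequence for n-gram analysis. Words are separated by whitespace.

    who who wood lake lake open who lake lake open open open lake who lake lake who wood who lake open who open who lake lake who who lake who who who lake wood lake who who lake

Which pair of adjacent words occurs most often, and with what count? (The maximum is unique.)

"who lake", 7 times

Bigram frequencies (highest first):
  who lake: 7
  who who: 5
  lake who: 5
  lake lake: 4
  lake open: 3
  open who: 3
  … (7 more, each ≤ 2)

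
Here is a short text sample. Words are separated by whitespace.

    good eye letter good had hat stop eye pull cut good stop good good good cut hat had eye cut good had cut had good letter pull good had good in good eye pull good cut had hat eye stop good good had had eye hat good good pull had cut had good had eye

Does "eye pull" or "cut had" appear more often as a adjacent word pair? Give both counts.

"cut had" (3 vs 2)

"eye pull": 2 occurrences
"cut had": 3 occurrences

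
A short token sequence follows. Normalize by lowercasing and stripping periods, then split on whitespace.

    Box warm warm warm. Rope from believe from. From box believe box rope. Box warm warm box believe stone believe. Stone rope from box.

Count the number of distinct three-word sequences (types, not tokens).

21

24 tokens → 22 trigram windows in total.
Repeated trigrams (each contributes count−1 duplicates):
  box warm warm: 2
1 duplicate windows → 22 − 1 = 21 distinct.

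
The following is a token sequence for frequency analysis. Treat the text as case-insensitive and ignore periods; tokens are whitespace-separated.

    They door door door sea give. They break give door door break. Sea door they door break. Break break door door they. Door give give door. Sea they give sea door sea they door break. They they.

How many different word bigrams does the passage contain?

37 tokens → 36 bigram windows in total.
Repeated bigrams (each contributes count−1 duplicates):
  door door: 4
  they door: 4
  door break: 3
  door sea: 3
  break break: 2
  door they: 2
  give door: 2
  sea door: 2
  … (1 more repeated)
15 duplicate windows → 36 − 15 = 21 distinct.

21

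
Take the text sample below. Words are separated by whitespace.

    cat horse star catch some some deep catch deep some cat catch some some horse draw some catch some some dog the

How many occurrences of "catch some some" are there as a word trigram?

3

Scanning the 20 overlapping trigram windows for "catch some some":
  position 4–6: catch some some
  position 12–14: catch some some
  position 18–20: catch some some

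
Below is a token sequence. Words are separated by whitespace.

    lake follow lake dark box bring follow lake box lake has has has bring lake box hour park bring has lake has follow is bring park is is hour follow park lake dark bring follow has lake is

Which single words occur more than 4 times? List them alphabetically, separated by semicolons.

Unigram counts meeting the condition (more than 4 times):
  bring: 5
  follow: 5
  has: 6
  lake: 8

bring; follow; has; lake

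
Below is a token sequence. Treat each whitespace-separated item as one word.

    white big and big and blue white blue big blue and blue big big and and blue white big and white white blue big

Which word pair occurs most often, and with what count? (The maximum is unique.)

Bigram frequencies (highest first):
  big and: 4
  and blue: 3
  blue big: 3
  white big: 2
  blue white: 2
  white blue: 2
  … (7 more, each ≤ 1)

"big and", 4 times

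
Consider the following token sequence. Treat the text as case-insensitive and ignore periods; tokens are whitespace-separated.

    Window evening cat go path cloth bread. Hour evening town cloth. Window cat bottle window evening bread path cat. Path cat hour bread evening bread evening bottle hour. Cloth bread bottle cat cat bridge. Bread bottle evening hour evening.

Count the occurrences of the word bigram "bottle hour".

1

Scanning the 38 overlapping bigram windows for "bottle hour":
  position 27–28: bottle hour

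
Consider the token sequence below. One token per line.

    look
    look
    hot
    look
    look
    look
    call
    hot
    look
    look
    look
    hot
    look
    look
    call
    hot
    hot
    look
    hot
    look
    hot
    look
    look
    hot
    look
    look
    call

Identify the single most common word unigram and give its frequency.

"look", 16 times

Unigram frequencies (highest first):
  look: 16
  hot: 8
  call: 3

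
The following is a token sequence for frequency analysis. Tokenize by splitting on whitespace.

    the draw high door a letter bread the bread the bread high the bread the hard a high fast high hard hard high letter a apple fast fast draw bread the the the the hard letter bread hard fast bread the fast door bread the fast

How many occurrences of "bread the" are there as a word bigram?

6

Scanning the 45 overlapping bigram windows for "bread the":
  position 7–8: bread the
  position 9–10: bread the
  position 14–15: bread the
  position 30–31: bread the
  position 40–41: bread the
  position 44–45: bread the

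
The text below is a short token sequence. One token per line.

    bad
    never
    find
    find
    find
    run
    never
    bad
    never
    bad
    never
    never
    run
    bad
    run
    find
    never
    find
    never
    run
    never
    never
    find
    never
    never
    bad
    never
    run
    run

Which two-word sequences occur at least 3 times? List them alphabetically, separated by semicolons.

bad never; find never; never bad; never find; never never; never run

Bigram counts meeting the condition (at least 3 times):
  bad never: 4
  find never: 3
  never bad: 3
  never find: 3
  never never: 3
  never run: 3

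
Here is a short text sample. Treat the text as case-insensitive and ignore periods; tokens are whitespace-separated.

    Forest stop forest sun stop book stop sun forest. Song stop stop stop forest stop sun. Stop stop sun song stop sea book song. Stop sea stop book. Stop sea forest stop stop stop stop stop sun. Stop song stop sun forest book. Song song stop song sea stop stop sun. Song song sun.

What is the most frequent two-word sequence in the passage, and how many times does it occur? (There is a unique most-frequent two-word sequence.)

"stop stop", 8 times

Bigram frequencies (highest first):
  stop stop: 8
  stop sun: 6
  song stop: 5
  forest stop: 3
  sun stop: 3
  stop sea: 3
  … (16 more, each ≤ 2)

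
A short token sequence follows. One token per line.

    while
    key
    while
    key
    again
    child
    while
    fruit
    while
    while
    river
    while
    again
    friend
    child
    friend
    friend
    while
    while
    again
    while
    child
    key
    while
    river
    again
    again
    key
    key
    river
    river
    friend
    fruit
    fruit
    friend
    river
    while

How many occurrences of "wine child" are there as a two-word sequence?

Scanning the 36 overlapping bigram windows for "wine child":
  (none found)

0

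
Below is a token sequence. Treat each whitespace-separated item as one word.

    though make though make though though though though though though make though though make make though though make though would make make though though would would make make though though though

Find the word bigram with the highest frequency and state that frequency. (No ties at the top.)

Bigram frequencies (highest first):
  though though: 10
  make though: 7
  though make: 5
  make make: 3
  though would: 2
  would make: 2
  … (1 more, each ≤ 1)

"though though", 10 times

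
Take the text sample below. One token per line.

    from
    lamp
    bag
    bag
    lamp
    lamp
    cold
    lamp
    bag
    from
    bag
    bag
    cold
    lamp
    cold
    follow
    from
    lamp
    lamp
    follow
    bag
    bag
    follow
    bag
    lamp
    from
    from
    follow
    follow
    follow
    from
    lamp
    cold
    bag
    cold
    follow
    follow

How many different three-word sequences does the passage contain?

34

37 tokens → 35 trigram windows in total.
Repeated trigrams (each contributes count−1 duplicates):
  follow from lamp: 2
1 duplicate windows → 35 − 1 = 34 distinct.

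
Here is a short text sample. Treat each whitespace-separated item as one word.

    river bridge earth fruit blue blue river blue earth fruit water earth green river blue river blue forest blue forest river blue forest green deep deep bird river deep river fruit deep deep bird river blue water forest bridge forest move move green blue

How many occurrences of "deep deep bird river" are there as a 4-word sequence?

Scanning the 41 overlapping 4-gram windows for "deep deep bird river":
  position 25–28: deep deep bird river
  position 32–35: deep deep bird river

2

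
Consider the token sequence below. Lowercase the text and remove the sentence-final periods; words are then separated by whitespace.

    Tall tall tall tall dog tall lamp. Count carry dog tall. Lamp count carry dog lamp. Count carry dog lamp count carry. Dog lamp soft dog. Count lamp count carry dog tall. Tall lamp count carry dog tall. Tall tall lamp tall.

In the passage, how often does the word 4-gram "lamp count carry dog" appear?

6

Scanning the 39 overlapping 4-gram windows for "lamp count carry dog":
  position 7–10: lamp count carry dog
  position 12–15: lamp count carry dog
  position 16–19: lamp count carry dog
  position 20–23: lamp count carry dog
  position 28–31: lamp count carry dog
  position 34–37: lamp count carry dog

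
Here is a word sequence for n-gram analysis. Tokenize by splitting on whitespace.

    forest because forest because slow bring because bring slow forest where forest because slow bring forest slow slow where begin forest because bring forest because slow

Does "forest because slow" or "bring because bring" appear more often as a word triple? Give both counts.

"forest because slow" (3 vs 1)

"forest because slow": 3 occurrences
"bring because bring": 1 occurrence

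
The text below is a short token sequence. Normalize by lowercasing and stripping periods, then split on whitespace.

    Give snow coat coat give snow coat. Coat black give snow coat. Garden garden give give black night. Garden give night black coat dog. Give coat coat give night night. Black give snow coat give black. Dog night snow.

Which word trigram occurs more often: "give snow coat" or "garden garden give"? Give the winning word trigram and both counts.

"give snow coat": 4 occurrences
"garden garden give": 1 occurrence

"give snow coat" (4 vs 1)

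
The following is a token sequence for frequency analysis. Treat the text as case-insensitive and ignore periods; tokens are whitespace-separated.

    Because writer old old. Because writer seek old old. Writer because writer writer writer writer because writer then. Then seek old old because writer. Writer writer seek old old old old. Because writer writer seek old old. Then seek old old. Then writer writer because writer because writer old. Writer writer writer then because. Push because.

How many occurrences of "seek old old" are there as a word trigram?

5

Scanning the 54 overlapping trigram windows for "seek old old":
  position 7–9: seek old old
  position 20–22: seek old old
  position 27–29: seek old old
  position 35–37: seek old old
  position 39–41: seek old old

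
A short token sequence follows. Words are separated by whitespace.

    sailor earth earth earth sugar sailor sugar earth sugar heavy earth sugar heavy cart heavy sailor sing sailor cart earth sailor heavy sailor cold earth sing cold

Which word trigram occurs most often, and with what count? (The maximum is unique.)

"earth sugar heavy", 2 times

Trigram frequencies (highest first):
  earth sugar heavy: 2
  sailor earth earth: 1
  earth earth earth: 1
  earth earth sugar: 1
  earth sugar sailor: 1
  sugar sailor sugar: 1
  … (18 more, each ≤ 1)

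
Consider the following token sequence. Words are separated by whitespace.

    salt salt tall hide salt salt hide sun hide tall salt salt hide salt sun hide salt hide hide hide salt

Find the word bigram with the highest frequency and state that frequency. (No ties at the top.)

Bigram frequencies (highest first):
  hide salt: 4
  salt salt: 3
  salt hide: 3
  sun hide: 2
  hide hide: 2
  salt tall: 1
  … (5 more, each ≤ 1)

"hide salt", 4 times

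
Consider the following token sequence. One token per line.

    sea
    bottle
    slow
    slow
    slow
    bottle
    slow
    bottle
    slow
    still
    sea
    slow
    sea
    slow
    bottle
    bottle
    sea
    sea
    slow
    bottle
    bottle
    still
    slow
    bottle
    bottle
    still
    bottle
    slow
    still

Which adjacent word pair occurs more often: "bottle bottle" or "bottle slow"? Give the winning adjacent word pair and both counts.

"bottle bottle": 3 occurrences
"bottle slow": 4 occurrences

"bottle slow" (4 vs 3)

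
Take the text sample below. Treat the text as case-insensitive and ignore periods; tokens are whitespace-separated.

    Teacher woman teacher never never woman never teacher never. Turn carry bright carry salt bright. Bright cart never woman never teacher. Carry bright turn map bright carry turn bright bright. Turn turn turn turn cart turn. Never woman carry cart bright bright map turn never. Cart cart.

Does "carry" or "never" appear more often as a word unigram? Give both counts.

"never" (8 vs 5)

"carry": 5 occurrences
"never": 8 occurrences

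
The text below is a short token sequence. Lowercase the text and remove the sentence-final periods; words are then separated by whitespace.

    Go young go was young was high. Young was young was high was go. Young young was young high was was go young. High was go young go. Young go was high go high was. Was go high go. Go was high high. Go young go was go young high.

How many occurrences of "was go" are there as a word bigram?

5

Scanning the 49 overlapping bigram windows for "was go":
  position 13–14: was go
  position 21–22: was go
  position 25–26: was go
  position 36–37: was go
  position 47–48: was go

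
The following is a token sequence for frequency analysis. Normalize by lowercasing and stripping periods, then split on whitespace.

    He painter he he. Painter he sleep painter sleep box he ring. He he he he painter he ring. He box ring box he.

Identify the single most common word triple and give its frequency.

Trigram frequencies (highest first):
  he painter he: 3
  he he painter: 2
  he ring he: 2
  he he he: 2
  painter he he: 1
  painter he sleep: 1
  … (11 more, each ≤ 1)

"he painter he", 3 times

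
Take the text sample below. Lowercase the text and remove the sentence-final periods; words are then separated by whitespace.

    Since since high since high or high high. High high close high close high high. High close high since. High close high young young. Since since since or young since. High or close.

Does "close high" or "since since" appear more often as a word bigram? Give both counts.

"close high": 4 occurrences
"since since": 3 occurrences

"close high" (4 vs 3)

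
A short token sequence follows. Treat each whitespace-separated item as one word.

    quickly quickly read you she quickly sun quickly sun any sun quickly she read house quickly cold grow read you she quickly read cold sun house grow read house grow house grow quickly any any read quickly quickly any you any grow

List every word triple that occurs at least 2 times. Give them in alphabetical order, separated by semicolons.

Trigram counts meeting the condition (at least 2 times):
  read you she: 2
  you she quickly: 2

read you she; you she quickly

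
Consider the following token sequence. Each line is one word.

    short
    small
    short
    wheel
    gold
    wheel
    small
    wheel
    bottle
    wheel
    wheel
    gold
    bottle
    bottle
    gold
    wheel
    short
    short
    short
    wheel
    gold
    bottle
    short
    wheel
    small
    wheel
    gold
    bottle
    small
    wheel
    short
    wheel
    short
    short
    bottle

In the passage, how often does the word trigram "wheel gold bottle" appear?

Scanning the 33 overlapping trigram windows for "wheel gold bottle":
  position 11–13: wheel gold bottle
  position 20–22: wheel gold bottle
  position 26–28: wheel gold bottle

3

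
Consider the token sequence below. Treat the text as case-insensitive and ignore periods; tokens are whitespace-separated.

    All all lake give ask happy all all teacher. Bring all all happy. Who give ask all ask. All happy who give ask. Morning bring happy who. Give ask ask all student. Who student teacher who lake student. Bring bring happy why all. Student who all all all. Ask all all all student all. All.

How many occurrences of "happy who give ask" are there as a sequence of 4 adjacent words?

Scanning the 52 overlapping 4-gram windows for "happy who give ask":
  position 13–16: happy who give ask
  position 20–23: happy who give ask
  position 26–29: happy who give ask

3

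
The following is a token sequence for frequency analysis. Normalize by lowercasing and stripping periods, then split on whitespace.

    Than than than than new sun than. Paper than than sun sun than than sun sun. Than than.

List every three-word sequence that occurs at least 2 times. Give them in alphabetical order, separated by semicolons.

sun sun than; sun than than; than sun sun; than than sun; than than than

Trigram counts meeting the condition (at least 2 times):
  sun sun than: 2
  sun than than: 2
  than sun sun: 2
  than than sun: 2
  than than than: 2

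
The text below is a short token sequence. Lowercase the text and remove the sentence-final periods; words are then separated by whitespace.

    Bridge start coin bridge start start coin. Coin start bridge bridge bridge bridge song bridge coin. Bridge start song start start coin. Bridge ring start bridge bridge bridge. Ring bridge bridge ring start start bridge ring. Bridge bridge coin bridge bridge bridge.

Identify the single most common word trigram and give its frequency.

"bridge bridge bridge", 4 times

Trigram frequencies (highest first):
  bridge bridge bridge: 4
  start coin bridge: 2
  coin bridge start: 2
  start start coin: 2
  start bridge bridge: 2
  bridge coin bridge: 2
  … (22 more, each ≤ 2)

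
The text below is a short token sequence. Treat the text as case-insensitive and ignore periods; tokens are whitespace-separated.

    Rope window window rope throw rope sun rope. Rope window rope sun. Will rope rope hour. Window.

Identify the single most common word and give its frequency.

"rope", 8 times

Unigram frequencies (highest first):
  rope: 8
  window: 4
  sun: 2
  throw: 1
  will: 1
  hour: 1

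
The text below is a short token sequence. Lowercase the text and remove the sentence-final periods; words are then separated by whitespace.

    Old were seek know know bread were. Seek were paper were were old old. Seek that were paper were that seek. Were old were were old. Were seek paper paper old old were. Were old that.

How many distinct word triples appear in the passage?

36 tokens → 34 trigram windows in total.
Repeated trigrams (each contributes count−1 duplicates):
  were were old: 3
  old were seek: 2
  old were were: 2
  were old were: 2
  were paper were: 2
6 duplicate windows → 34 − 6 = 28 distinct.

28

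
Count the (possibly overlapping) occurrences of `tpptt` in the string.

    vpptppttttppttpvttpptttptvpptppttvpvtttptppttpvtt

Sliding a length-5 window over the 49 characters (45 positions):
  position 4–8: tpptt
  position 10–14: tpptt
  position 18–22: tpptt
  position 29–33: tpptt
  position 41–45: tpptt

5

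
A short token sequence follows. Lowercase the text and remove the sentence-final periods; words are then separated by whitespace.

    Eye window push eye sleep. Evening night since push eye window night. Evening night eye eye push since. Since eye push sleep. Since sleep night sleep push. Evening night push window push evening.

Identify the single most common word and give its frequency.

Unigram frequencies (highest first):
  push: 7
  eye: 6
  night: 5
  sleep: 4
  evening: 4
  since: 4
  … (1 more, each ≤ 3)

"push", 7 times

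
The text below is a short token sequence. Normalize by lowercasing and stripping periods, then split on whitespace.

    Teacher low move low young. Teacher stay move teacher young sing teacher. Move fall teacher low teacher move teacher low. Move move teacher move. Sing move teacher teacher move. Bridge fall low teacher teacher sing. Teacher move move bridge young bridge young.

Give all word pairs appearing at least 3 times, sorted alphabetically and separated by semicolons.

Bigram counts meeting the condition (at least 3 times):
  move teacher: 4
  teacher low: 3
  teacher move: 5

move teacher; teacher low; teacher move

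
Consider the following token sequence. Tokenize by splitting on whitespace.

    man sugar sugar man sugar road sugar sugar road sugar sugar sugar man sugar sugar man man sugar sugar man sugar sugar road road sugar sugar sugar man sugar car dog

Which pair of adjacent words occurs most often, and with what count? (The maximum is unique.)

"sugar sugar", 9 times

Bigram frequencies (highest first):
  sugar sugar: 9
  man sugar: 6
  sugar man: 5
  sugar road: 3
  road sugar: 3
  man man: 1
  … (3 more, each ≤ 1)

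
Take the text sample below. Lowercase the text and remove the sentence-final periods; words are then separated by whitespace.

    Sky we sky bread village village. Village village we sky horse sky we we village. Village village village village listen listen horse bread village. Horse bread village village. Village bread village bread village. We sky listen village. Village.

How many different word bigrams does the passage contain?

38 tokens → 37 bigram windows in total.
Repeated bigrams (each contributes count−1 duplicates):
  village village: 10
  bread village: 5
  we sky: 3
  horse bread: 2
  sky we: 2
  village bread: 2
  village we: 2
19 duplicate windows → 37 − 19 = 18 distinct.

18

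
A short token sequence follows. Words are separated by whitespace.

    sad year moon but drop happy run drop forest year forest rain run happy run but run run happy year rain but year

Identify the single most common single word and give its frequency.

Unigram frequencies (highest first):
  run: 5
  year: 4
  but: 3
  happy: 3
  drop: 2
  forest: 2
  … (3 more, each ≤ 2)

"run", 5 times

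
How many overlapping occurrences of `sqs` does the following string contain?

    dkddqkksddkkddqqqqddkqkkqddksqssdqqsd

1

Sliding a length-3 window over the 37 characters (35 positions):
  position 29–31: sqs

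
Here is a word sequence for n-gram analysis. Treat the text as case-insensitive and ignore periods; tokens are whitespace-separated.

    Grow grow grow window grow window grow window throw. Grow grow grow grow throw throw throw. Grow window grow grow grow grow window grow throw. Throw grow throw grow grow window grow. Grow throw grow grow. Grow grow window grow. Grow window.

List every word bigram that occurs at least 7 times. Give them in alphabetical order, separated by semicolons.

grow grow; grow window

Bigram counts meeting the condition (at least 7 times):
  grow grow: 14
  grow window: 8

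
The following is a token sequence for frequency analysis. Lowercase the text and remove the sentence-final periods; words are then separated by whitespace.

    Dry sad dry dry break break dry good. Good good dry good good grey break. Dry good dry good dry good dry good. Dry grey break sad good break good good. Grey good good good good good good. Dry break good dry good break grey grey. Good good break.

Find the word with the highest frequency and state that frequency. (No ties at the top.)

Unigram frequencies (highest first):
  good: 22
  dry: 12
  break: 8
  grey: 5
  sad: 2

"good", 22 times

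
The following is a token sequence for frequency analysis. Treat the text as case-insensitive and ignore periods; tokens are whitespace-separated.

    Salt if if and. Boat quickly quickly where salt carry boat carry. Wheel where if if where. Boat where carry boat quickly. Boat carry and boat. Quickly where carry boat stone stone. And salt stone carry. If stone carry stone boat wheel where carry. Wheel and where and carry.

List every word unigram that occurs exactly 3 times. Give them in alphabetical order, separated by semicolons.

Unigram counts meeting the condition (exactly 3 times):
  salt: 3
  wheel: 3

salt; wheel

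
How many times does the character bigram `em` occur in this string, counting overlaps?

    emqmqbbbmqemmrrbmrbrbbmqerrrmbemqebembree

4

Sliding a length-2 window over the 41 characters (40 positions):
  position 1–2: em
  position 11–12: em
  position 31–32: em
  position 36–37: em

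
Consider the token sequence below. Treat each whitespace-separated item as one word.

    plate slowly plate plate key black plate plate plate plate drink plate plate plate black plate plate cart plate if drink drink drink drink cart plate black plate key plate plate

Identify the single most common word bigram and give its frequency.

"plate plate", 8 times

Bigram frequencies (highest first):
  plate plate: 8
  black plate: 3
  drink drink: 3
  plate key: 2
  plate black: 2
  cart plate: 2
  … (10 more, each ≤ 1)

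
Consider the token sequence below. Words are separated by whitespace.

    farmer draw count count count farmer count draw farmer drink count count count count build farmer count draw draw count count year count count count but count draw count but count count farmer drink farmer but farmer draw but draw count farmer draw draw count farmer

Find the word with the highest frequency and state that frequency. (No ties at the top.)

"count", 20 times

Unigram frequencies (highest first):
  count: 20
  farmer: 9
  draw: 9
  but: 4
  drink: 2
  build: 1
  … (1 more, each ≤ 1)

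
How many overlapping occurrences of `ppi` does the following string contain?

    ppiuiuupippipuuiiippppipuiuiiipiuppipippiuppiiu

6

Sliding a length-3 window over the 47 characters (45 positions):
  position 1–3: ppi
  position 10–12: ppi
  position 21–23: ppi
  position 34–36: ppi
  position 39–41: ppi
  position 43–45: ppi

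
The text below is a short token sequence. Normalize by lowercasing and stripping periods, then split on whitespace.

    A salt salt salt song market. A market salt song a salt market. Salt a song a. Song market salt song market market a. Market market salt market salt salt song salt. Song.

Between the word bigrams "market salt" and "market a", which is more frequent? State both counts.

"market salt": 5 occurrences
"market a": 2 occurrences

"market salt" (5 vs 2)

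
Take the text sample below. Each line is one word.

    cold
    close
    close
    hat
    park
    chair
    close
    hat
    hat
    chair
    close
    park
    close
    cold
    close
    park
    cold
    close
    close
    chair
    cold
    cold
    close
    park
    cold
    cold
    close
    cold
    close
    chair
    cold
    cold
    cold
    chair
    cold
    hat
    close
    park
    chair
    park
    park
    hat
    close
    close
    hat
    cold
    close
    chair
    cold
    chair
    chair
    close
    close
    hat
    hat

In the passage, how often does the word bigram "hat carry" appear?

0

Scanning the 54 overlapping bigram windows for "hat carry":
  (none found)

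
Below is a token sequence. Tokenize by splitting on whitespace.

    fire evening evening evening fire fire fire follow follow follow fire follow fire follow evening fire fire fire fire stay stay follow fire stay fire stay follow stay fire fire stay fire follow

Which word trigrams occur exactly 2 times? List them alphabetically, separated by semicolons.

evening fire fire; fire fire stay; fire stay fire; follow fire follow

Trigram counts meeting the condition (exactly 2 times):
  evening fire fire: 2
  fire fire stay: 2
  fire stay fire: 2
  follow fire follow: 2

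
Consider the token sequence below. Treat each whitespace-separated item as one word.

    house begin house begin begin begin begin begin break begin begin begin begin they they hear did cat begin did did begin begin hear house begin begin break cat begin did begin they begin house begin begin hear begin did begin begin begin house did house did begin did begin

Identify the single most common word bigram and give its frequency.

Bigram frequencies (highest first):
  begin begin: 12
  did begin: 5
  house begin: 4
  begin did: 4
  begin house: 3
  begin break: 2
  … (15 more, each ≤ 2)

"begin begin", 12 times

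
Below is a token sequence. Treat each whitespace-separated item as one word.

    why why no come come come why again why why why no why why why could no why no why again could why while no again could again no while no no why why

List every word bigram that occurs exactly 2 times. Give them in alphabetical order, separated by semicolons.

again could; come come; while no; why again

Bigram counts meeting the condition (exactly 2 times):
  again could: 2
  come come: 2
  while no: 2
  why again: 2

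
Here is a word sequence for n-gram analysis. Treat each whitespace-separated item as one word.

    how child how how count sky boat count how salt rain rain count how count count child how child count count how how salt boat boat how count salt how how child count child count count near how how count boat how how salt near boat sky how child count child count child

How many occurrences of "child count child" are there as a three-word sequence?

3

Scanning the 51 overlapping trigram windows for "child count child":
  position 32–34: child count child
  position 49–51: child count child
  position 51–53: child count child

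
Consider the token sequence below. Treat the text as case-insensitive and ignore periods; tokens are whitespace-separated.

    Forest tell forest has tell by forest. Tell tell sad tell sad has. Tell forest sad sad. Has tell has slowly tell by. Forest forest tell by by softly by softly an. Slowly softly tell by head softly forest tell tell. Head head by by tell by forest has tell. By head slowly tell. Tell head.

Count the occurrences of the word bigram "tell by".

6

Scanning the 55 overlapping bigram windows for "tell by":
  position 5–6: tell by
  position 22–23: tell by
  position 26–27: tell by
  position 35–36: tell by
  position 46–47: tell by
  position 50–51: tell by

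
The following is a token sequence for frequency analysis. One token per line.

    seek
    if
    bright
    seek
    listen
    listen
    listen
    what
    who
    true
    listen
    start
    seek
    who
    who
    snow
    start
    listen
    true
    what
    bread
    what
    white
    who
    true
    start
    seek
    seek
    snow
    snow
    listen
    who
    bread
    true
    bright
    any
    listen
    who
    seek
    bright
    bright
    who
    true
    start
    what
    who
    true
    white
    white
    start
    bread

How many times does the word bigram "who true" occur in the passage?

Scanning the 50 overlapping bigram windows for "who true":
  position 9–10: who true
  position 24–25: who true
  position 42–43: who true
  position 46–47: who true

4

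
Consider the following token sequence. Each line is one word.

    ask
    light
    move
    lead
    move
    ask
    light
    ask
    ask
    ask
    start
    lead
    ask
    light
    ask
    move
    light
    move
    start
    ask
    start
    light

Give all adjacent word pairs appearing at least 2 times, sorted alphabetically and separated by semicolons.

Bigram counts meeting the condition (at least 2 times):
  ask ask: 2
  ask light: 3
  ask start: 2
  light ask: 2
  light move: 2

ask ask; ask light; ask start; light ask; light move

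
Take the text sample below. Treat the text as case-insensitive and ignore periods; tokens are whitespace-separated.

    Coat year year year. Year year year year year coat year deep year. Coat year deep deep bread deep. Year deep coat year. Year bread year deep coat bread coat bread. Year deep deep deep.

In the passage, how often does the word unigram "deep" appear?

9

Scanning the 35 tokens for "deep":
  position 12: deep
  position 16: deep
  position 17: deep
  position 19: deep
  position 21: deep
  position 27: deep
  position 33: deep
  position 34: deep
  position 35: deep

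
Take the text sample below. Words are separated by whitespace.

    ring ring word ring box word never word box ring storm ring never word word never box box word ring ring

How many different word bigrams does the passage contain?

15

21 tokens → 20 bigram windows in total.
Repeated bigrams (each contributes count−1 duplicates):
  box word: 2
  never word: 2
  ring ring: 2
  word never: 2
  word ring: 2
5 duplicate windows → 20 − 5 = 15 distinct.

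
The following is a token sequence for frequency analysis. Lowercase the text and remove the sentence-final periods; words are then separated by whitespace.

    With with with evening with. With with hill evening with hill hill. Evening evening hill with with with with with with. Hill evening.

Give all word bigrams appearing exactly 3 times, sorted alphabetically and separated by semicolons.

hill evening; with hill

Bigram counts meeting the condition (exactly 3 times):
  hill evening: 3
  with hill: 3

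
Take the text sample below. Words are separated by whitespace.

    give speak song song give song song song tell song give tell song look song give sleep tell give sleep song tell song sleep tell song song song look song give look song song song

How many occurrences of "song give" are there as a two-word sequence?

4

Scanning the 34 overlapping bigram windows for "song give":
  position 4–5: song give
  position 10–11: song give
  position 15–16: song give
  position 30–31: song give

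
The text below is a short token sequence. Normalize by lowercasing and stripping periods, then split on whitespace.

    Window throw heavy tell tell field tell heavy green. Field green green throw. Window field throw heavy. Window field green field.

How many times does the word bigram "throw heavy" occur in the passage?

2

Scanning the 20 overlapping bigram windows for "throw heavy":
  position 2–3: throw heavy
  position 16–17: throw heavy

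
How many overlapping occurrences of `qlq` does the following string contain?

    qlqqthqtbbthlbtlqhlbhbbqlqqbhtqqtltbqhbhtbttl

2

Sliding a length-3 window over the 45 characters (43 positions):
  position 1–3: qlq
  position 24–26: qlq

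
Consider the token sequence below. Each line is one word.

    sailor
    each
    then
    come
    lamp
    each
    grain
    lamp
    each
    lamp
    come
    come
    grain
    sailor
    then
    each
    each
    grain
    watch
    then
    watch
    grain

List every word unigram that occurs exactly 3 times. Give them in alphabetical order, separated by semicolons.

Unigram counts meeting the condition (exactly 3 times):
  come: 3
  lamp: 3
  then: 3

come; lamp; then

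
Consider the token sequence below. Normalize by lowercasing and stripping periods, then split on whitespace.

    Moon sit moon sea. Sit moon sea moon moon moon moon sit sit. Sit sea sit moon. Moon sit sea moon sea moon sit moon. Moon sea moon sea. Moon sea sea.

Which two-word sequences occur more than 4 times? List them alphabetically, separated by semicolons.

moon moon; moon sea; sea moon

Bigram counts meeting the condition (more than 4 times):
  moon moon: 5
  moon sea: 6
  sea moon: 5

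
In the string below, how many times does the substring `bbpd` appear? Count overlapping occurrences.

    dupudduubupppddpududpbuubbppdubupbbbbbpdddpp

1

Sliding a length-4 window over the 44 characters (41 positions):
  position 37–40: bbpd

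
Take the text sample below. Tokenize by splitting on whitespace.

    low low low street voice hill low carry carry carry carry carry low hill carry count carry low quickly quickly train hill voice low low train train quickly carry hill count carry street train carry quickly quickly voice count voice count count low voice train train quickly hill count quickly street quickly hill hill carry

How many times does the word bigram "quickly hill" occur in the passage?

Scanning the 54 overlapping bigram windows for "quickly hill":
  position 47–48: quickly hill
  position 52–53: quickly hill

2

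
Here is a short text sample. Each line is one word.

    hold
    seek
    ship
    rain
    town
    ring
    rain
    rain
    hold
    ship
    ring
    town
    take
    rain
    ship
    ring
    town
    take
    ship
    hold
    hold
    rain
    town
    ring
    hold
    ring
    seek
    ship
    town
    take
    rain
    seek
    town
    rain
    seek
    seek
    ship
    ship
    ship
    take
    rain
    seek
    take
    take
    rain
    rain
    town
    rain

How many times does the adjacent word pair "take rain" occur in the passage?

4

Scanning the 47 overlapping bigram windows for "take rain":
  position 13–14: take rain
  position 30–31: take rain
  position 40–41: take rain
  position 44–45: take rain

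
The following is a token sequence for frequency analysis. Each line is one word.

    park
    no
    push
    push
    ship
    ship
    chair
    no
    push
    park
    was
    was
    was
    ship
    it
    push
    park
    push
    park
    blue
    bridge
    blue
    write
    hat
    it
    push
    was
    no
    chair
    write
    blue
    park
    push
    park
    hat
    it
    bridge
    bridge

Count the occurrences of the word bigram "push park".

Scanning the 37 overlapping bigram windows for "push park":
  position 9–10: push park
  position 16–17: push park
  position 18–19: push park
  position 33–34: push park

4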